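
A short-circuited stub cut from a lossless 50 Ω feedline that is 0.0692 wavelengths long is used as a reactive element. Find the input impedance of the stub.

Z_in ≈ +j23.2 Ω

βl = 2π × 0.0692 = 24.9°
tan(βl) = 0.464
For a short-circuited stub, Z_in = jZ_0·tan(βl)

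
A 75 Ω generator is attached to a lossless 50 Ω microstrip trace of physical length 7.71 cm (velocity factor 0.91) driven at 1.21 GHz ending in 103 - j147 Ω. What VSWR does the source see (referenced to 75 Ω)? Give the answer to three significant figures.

λ = v/f = 0.91·c / 1.21 GHz = 0.226 m
βl = 2π·l/λ = 2π × 0.342 = 123°
tan(βl) = -1.54
Z_in = Z_0·(Z_L + jZ_0·tanβl)/(Z_0 + jZ_L·tanβl) = 15.4 + j49.7 Ω
Γ_s = (Z_in − Z_s)/(Z_in + Z_s) = (-59.6 + j49.7)/(90.4 + j49.7), |Γ_s| = 0.752
VSWR = (1 + |Γ_s|)/(1 − |Γ_s|)

VSWR ≈ 7.05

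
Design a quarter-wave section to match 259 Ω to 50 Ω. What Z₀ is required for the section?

Z_qwt ≈ 114 Ω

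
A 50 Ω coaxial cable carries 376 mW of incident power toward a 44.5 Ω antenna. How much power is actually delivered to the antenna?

Γ = (44.5 − 50)/(44.5 + 50) = -0.0582
|Γ|² = 0.00339
P_refl = |Γ|²·P_inc = 1.27 mW, P_del = (1 − |Γ|²)·P_inc = 375 mW

P_delivered ≈ 375 mW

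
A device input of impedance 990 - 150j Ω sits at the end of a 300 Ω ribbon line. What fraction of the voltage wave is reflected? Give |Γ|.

Γ = (Z_L − Z_0)/(Z_L + Z_0) = (690 − j150)/(1290 − j150)
|Γ| = 706/1300

|Γ| ≈ 0.544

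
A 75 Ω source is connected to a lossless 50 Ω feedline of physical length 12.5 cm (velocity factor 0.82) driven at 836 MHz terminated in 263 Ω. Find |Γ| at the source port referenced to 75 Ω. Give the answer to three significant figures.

λ = v/f = 0.82·c / 836 MHz = 0.294 m
βl = 2π·l/λ = 2π × 0.425 = 153°
tan(βl) = -0.511
Z_in = Z_0·(Z_L + jZ_0·tanβl)/(Z_0 + jZ_L·tanβl) = 40.3 + j82.8 Ω
Γ_s = (Z_in − Z_s)/(Z_in + Z_s) = (-34.7 + j82.8)/(115 + j82.8), |Γ_s| = 0.632

|Γ| ≈ 0.632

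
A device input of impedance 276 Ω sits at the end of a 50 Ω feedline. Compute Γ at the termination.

Γ = 0.693

Γ = (Z_L − Z_0)/(Z_L + Z_0) = (276 − 50)/(276 + 50) = 226/326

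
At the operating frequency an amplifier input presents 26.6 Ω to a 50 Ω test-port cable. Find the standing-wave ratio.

Γ = (26.6 − 50)/(26.6 + 50) = -0.305
VSWR = (1 + 0.305)/(1 − 0.305)

VSWR ≈ 1.88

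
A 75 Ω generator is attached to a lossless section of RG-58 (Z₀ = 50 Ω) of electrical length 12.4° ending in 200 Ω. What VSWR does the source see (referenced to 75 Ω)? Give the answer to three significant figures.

VSWR ≈ 2.83

tan(βl) = 0.22
Z_in = Z_0·(Z_L + jZ_0·tanβl)/(Z_0 + jZ_L·tanβl) = 118 − j93 Ω
Γ_s = (Z_in − Z_s)/(Z_in + Z_s) = (43.2 − j93)/(193 − j93), |Γ_s| = 0.478
VSWR = (1 + |Γ_s|)/(1 − |Γ_s|)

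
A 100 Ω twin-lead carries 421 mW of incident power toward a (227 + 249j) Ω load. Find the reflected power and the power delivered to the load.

P_reflected ≈ 195 mW; P_delivered ≈ 226 mW

|Γ| = |(127 + j249)/(327 + j249)| = 0.68
|Γ|² = 0.462
P_refl = |Γ|²·P_inc = 195 mW, P_del = (1 − |Γ|²)·P_inc = 226 mW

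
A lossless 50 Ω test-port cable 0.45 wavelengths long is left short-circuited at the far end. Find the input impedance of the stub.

Z_in ≈ −j16.2 Ω

βl = 2π × 0.45 = 162°
tan(βl) = -0.325
For a short-circuited stub, Z_in = jZ_0·tan(βl)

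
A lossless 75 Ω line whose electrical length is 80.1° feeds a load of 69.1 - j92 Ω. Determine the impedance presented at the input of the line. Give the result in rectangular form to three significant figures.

Z_in ≈ 25.3 + j25.4 Ω

tan(βl) = tan(80.1°) = 5.73
Z_in = Z_0·(Z_L + jZ_0·tanβl)/(Z_0 + jZ_L·tanβl)
     = 75·(69.1 + j338)/(602 + j396)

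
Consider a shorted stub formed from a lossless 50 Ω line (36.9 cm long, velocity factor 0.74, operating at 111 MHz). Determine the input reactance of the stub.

λ = v/f = 0.74·c / 111 MHz = 2 m
βl = 2π·l/λ = 2π × 0.184 = 66.4°
tan(βl) = 2.29
For a shorted stub, Z_in = jZ_0·tan(βl)

X_in ≈ 115 Ω (inductive)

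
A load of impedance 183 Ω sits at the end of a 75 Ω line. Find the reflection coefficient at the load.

Γ = (Z_L − Z_0)/(Z_L + Z_0) = (183 − 75)/(183 + 75) = 108/258

Γ = 0.419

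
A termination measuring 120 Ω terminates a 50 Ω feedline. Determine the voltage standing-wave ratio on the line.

VSWR ≈ 2.4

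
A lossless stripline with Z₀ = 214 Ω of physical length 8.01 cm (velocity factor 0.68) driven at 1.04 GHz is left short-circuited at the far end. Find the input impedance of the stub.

λ = v/f = 0.68·c / 1.04 GHz = 0.196 m
βl = 2π·l/λ = 2π × 0.408 = 147°
tan(βl) = -0.649
For a short-circuited stub, Z_in = jZ_0·tan(βl)

Z_in ≈ −j139 Ω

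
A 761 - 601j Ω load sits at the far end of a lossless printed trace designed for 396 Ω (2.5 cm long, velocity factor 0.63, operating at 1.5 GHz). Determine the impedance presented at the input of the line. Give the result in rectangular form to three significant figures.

λ = v/f = 0.63·c / 1.5 GHz = 0.126 m
βl = 2π·l/λ = 2π × 0.198 = 71.4°
tan(βl) = tan(71.4°) = 2.98
Z_in = Z_0·(Z_L + jZ_0·tanβl)/(Z_0 + jZ_L·tanβl)
     = 396·(761 + j578)/(2180 + j2270)

Z_in ≈ 119 − j18.5 Ω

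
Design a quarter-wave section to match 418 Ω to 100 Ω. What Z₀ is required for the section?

Z_qwt ≈ 204 Ω

Z_qwt = √(Z_0·R_L) = √(100 × 418) = √41800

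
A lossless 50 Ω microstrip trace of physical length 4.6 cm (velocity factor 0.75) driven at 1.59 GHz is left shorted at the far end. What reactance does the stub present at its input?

X_in ≈ -98 Ω (capacitive)

λ = v/f = 0.75·c / 1.59 GHz = 0.142 m
βl = 2π·l/λ = 2π × 0.325 = 117°
tan(βl) = -1.96
For a shorted stub, Z_in = jZ_0·tan(βl)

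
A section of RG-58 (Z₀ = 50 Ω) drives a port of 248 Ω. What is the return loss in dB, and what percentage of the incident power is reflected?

RL ≈ 3.55 dB; 44.1% of incident power reflected

Γ = (248 − 50)/(248 + 50) = 0.664
RL = −20·log₁₀(0.664) = 3.55 dB
P_refl/P_inc = |Γ|² = 0.441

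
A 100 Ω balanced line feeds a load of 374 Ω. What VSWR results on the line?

VSWR ≈ 3.74

Γ = (374 − 100)/(374 + 100) = 0.578
VSWR = (1 + 0.578)/(1 − 0.578)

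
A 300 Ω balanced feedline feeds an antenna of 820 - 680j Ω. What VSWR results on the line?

Γ = (Z_L − Z_0)/(Z_L + Z_0) = (520 − j680)/(1120 − j680)
|Γ| = 856/1310 = 0.653
VSWR = (1 + |Γ|)/(1 − |Γ|) = 1.65/0.347

VSWR ≈ 4.77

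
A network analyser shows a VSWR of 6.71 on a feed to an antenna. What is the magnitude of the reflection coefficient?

|Γ| ≈ 0.741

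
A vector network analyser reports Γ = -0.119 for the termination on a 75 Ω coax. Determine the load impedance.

Z_L ≈ 59 Ω

Z_L = Z_0·(1 + Γ)/(1 − Γ) = 75·(0.881)/(1.12)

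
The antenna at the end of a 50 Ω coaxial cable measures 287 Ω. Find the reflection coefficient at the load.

Γ = (Z_L − Z_0)/(Z_L + Z_0) = (287 − 50)/(287 + 50) = 237/337

Γ = 0.703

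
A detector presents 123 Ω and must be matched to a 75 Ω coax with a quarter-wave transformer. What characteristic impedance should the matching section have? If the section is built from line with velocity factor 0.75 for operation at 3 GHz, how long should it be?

Z_qwt ≈ 96 Ω; length ≈ 1.88 cm

Z_qwt = √(Z_0·R_L) = √(75 × 123) = √9225
λ = 0.75·c/f = 0.075 m, so l = λ/4 = 0.0187 m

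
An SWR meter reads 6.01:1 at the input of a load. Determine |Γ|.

|Γ| ≈ 0.715

|Γ| = (S − 1)/(S + 1) = (6.01 − 1)/(6.01 + 1) = 5.01/7.01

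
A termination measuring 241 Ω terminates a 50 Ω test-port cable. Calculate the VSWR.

VSWR ≈ 4.82

Γ = (241 − 50)/(241 + 50) = 0.656
VSWR = (1 + 0.656)/(1 − 0.656)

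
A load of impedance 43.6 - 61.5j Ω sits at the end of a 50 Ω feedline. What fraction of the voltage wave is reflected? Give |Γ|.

Γ = (Z_L − Z_0)/(Z_L + Z_0) = (-6.4 − j61.5)/(93.6 − j61.5)
|Γ| = 61.8/112

|Γ| ≈ 0.552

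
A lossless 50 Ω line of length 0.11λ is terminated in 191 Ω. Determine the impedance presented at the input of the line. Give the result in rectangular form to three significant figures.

βl = 2π × 0.11 = 39.6°
tan(βl) = tan(39.6°) = 0.827
Z_in = Z_0·(Z_L + jZ_0·tanβl)/(Z_0 + jZ_L·tanβl)
     = 50·(191 + j41.4)/(50 + j158)

Z_in ≈ 29.3 − j51.2 Ω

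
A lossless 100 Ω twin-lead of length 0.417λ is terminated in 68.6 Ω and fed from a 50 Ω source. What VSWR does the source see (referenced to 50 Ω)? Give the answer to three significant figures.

βl = 2π × 0.417 = 150°
tan(βl) = -0.575
Z_in = Z_0·(Z_L + jZ_0·tanβl)/(Z_0 + jZ_L·tanβl) = 79 − j26.3 Ω
Γ_s = (Z_in − Z_s)/(Z_in + Z_s) = (29 − j26.3)/(129 − j26.3), |Γ_s| = 0.297
VSWR = (1 + |Γ_s|)/(1 − |Γ_s|)

VSWR ≈ 1.85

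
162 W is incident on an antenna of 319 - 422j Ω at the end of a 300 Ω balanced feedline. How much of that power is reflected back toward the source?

|Γ| = |(19 − j422)/(619 − j422)| = 0.564
|Γ|² = 0.318
P_refl = |Γ|²·P_inc = 51.5 W, P_del = (1 − |Γ|²)·P_inc = 110 W

P_reflected ≈ 51.5 W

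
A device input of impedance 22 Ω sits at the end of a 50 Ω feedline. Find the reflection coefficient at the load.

Γ = -0.389

Γ = (Z_L − Z_0)/(Z_L + Z_0) = (22 − 50)/(22 + 50) = -28/72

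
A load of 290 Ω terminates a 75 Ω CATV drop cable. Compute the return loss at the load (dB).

Γ = (290 − 75)/(290 + 75) = 0.589
RL = −20·log₁₀|Γ| = −20·log₁₀(0.589)

RL ≈ 4.6 dB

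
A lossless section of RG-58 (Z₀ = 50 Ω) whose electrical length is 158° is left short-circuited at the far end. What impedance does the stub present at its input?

tan(βl) = -0.404
For a short-circuited stub, Z_in = jZ_0·tan(βl)

Z_in ≈ −j20.2 Ω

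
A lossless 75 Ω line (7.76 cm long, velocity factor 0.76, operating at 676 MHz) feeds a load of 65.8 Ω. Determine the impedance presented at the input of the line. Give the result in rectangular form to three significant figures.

Z_in ≈ 85.1 + j2.77 Ω

λ = v/f = 0.76·c / 676 MHz = 0.337 m
βl = 2π·l/λ = 2π × 0.23 = 82.8°
tan(βl) = tan(82.8°) = 7.95
Z_in = Z_0·(Z_L + jZ_0·tanβl)/(Z_0 + jZ_L·tanβl)
     = 75·(65.8 + j596)/(75 + j523)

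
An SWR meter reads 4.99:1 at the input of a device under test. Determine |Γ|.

|Γ| ≈ 0.666

|Γ| = (S − 1)/(S + 1) = (4.99 − 1)/(4.99 + 1) = 3.99/5.99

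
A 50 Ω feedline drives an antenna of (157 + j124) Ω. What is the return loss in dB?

RL ≈ 3.37 dB

Γ = (107 + j124)/(207 + j124), |Γ| = 0.679
RL = −20·log₁₀|Γ| = −20·log₁₀(0.679)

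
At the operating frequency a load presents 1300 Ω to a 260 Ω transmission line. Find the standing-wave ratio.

For a purely resistive load, VSWR = R_L/Z_0 or Z_0/R_L (whichever > 1) = 1300/260

VSWR ≈ 5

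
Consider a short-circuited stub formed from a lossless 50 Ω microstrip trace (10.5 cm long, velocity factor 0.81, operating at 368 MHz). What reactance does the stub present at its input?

λ = v/f = 0.81·c / 368 MHz = 0.66 m
βl = 2π·l/λ = 2π × 0.159 = 57.2°
tan(βl) = 1.55
For a short-circuited stub, Z_in = jZ_0·tan(βl)

X_in ≈ 77.7 Ω (inductive)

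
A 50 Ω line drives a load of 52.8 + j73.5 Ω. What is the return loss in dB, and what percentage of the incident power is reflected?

Γ = (2.8 + j73.5)/(102.8 + j73.5), |Γ| = 0.582
RL = −20·log₁₀(0.582) = 4.7 dB
P_refl/P_inc = |Γ|² = 0.339

RL ≈ 4.7 dB; 33.9% of incident power reflected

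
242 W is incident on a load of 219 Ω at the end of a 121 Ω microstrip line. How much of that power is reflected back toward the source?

Γ = (219 − 121)/(219 + 121) = 0.288
|Γ|² = 0.0831
P_refl = |Γ|²·P_inc = 20.1 W, P_del = (1 − |Γ|²)·P_inc = 222 W

P_reflected ≈ 20.1 W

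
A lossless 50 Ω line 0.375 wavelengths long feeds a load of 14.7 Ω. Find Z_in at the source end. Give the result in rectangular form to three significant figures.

Z_in ≈ 27.1 − j42 Ω

βl = 2π × 0.375 = 135°
tan(βl) = tan(135°) = -1
Z_in = Z_0·(Z_L + jZ_0·tanβl)/(Z_0 + jZ_L·tanβl)
     = 50·(14.7 − j50)/(50 − j14.7)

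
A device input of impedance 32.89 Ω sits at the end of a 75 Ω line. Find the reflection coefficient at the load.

Γ = -0.39

Γ = (Z_L − Z_0)/(Z_L + Z_0) = (32.89 − 75)/(32.89 + 75) = -42.11/107.9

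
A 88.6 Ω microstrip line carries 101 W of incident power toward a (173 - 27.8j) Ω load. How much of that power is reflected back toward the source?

P_reflected ≈ 11.5 W

|Γ| = |(84.4 − j27.8)/(261.6 − j27.8)| = 0.338
|Γ|² = 0.114
P_refl = |Γ|²·P_inc = 11.5 W, P_del = (1 − |Γ|²)·P_inc = 89.5 W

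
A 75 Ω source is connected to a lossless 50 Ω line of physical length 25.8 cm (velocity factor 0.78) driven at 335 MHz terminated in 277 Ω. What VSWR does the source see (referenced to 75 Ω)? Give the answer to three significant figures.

VSWR ≈ 6.19

λ = v/f = 0.78·c / 335 MHz = 0.699 m
βl = 2π·l/λ = 2π × 0.369 = 133°
tan(βl) = -1.07
Z_in = Z_0·(Z_L + jZ_0·tanβl)/(Z_0 + jZ_L·tanβl) = 16.4 + j43.8 Ω
Γ_s = (Z_in − Z_s)/(Z_in + Z_s) = (-58.6 + j43.8)/(91.4 + j43.8), |Γ_s| = 0.722
VSWR = (1 + |Γ_s|)/(1 − |Γ_s|)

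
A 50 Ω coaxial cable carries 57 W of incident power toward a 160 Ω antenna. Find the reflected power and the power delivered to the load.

P_reflected ≈ 15.6 W; P_delivered ≈ 41.4 W

Γ = (160 − 50)/(160 + 50) = 0.524
|Γ|² = 0.274
P_refl = |Γ|²·P_inc = 15.6 W, P_del = (1 − |Γ|²)·P_inc = 41.4 W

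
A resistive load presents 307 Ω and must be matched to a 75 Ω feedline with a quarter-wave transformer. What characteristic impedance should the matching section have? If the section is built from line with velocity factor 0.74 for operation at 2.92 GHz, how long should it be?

Z_qwt = √(Z_0·R_L) = √(75 × 307) = √23020
λ = 0.74·c/f = 0.076 m, so l = λ/4 = 0.019 m

Z_qwt ≈ 152 Ω; length ≈ 1.9 cm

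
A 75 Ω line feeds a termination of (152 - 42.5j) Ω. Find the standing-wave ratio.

VSWR ≈ 2.23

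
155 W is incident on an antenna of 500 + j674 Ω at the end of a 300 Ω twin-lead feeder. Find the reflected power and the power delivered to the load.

P_reflected ≈ 70 W; P_delivered ≈ 85 W

|Γ| = |(200 + j674)/(800 + j674)| = 0.672
|Γ|² = 0.452
P_refl = |Γ|²·P_inc = 70 W, P_del = (1 − |Γ|²)·P_inc = 85 W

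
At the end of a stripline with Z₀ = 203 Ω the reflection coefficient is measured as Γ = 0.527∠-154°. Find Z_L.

Z_L ≈ 65.9 − j42.2 Ω

Z_L = Z_0·(1 + Γ)/(1 − Γ) = 203·(0.526 − j0.231)/(1.47 + j0.231)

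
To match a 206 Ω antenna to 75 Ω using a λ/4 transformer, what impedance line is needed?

Z_qwt ≈ 124 Ω

Z_qwt = √(Z_0·R_L) = √(75 × 206) = √15450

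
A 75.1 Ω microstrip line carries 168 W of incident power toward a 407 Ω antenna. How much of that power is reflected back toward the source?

Γ = (407 − 75.1)/(407 + 75.1) = 0.688
|Γ|² = 0.474
P_refl = |Γ|²·P_inc = 79.6 W, P_del = (1 − |Γ|²)·P_inc = 88.4 W

P_reflected ≈ 79.6 W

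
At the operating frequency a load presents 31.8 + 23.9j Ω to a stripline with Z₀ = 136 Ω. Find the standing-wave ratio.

Γ = (Z_L − Z_0)/(Z_L + Z_0) = (-104.2 + j23.9)/(167.8 + j23.9)
|Γ| = 107/169 = 0.631
VSWR = (1 + |Γ|)/(1 − |Γ|) = 1.63/0.369

VSWR ≈ 4.42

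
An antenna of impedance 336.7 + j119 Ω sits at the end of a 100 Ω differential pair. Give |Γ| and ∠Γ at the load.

Γ = (Z_L − Z_0)/(Z_L + Z_0) = (236.7 + j119)/(436.7 + j119)
|Γ| = 265/453 = 0.585

Γ ≈ 0.585 ∠ 11.4°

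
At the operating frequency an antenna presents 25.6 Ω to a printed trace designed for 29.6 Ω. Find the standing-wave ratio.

VSWR ≈ 1.16

Γ = (25.6 − 29.6)/(25.6 + 29.6) = -0.0725
VSWR = (1 + 0.0725)/(1 − 0.0725)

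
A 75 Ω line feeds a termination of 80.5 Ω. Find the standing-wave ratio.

VSWR ≈ 1.07

Γ = (80.5 − 75)/(80.5 + 75) = 0.0354
VSWR = (1 + 0.0354)/(1 − 0.0354)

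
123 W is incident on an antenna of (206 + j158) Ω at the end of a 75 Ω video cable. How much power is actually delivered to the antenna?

|Γ| = |(131 + j158)/(281 + j158)| = 0.637
|Γ|² = 0.405
P_refl = |Γ|²·P_inc = 49.9 W, P_del = (1 − |Γ|²)·P_inc = 73.1 W

P_delivered ≈ 73.1 W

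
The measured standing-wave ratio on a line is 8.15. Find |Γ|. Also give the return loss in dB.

|Γ| = (S − 1)/(S + 1) = (8.15 − 1)/(8.15 + 1) = 7.15/9.15
RL = −20·log₁₀|Γ| = −20·log₁₀(0.781)

|Γ| ≈ 0.781; return loss ≈ 2.14 dB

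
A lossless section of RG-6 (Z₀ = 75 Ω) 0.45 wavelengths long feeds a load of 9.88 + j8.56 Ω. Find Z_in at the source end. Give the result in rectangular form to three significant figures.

βl = 2π × 0.45 = 162°
tan(βl) = tan(162°) = -0.325
Z_in = Z_0·(Z_L + jZ_0·tanβl)/(Z_0 + jZ_L·tanβl)
     = 75·(9.88 − j15.8)/(77.8 − j3.21)

Z_in ≈ 10.1 − j14.8 Ω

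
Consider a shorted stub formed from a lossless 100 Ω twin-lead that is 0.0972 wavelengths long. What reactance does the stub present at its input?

βl = 2π × 0.0972 = 35°
tan(βl) = 0.7
For a shorted stub, Z_in = jZ_0·tan(βl)

X_in ≈ 70 Ω (inductive)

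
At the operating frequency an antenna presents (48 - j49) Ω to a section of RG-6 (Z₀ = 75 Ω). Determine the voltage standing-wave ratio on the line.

Γ = (Z_L − Z_0)/(Z_L + Z_0) = (-27 − j49)/(123 − j49)
|Γ| = 55.9/132 = 0.423
VSWR = (1 + |Γ|)/(1 − |Γ|) = 1.42/0.577

VSWR ≈ 2.46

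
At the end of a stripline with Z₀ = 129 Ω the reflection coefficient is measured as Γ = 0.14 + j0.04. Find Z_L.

Z_L = Z_0·(1 + Γ)/(1 − Γ) = 129·(1.14 + j0.04)/(0.86 − j0.04)

Z_L ≈ 170 + j13.9 Ω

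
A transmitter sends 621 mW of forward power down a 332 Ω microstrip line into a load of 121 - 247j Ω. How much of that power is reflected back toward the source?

P_reflected ≈ 246 mW

|Γ| = |(-211 − j247)/(453 − j247)| = 0.63
|Γ|² = 0.396
P_refl = |Γ|²·P_inc = 246 mW, P_del = (1 − |Γ|²)·P_inc = 375 mW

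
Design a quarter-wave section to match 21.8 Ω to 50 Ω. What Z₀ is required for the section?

Z_qwt ≈ 33 Ω

Z_qwt = √(Z_0·R_L) = √(50 × 21.8) = √1090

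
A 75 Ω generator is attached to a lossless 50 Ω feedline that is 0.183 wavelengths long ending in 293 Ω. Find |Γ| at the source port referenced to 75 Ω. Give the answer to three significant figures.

βl = 2π × 0.183 = 65.9°
tan(βl) = 2.23
Z_in = Z_0·(Z_L + jZ_0·tanβl)/(Z_0 + jZ_L·tanβl) = 10.2 − j21.6 Ω
Γ_s = (Z_in − Z_s)/(Z_in + Z_s) = (-64.8 − j21.6)/(85.2 − j21.6), |Γ_s| = 0.777

|Γ| ≈ 0.777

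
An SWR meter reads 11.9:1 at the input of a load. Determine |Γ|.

|Γ| = (S − 1)/(S + 1) = (11.9 − 1)/(11.9 + 1) = 10.9/12.9

|Γ| ≈ 0.845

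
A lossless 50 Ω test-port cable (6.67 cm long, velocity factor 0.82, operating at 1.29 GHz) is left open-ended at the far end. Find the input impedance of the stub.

Z_in ≈ +j36.2 Ω

λ = v/f = 0.82·c / 1.29 GHz = 0.191 m
βl = 2π·l/λ = 2π × 0.35 = 126°
tan(βl) = -1.38
For an open-ended stub, Z_in = −jZ_0·cot(βl) = −jZ_0/tan(βl)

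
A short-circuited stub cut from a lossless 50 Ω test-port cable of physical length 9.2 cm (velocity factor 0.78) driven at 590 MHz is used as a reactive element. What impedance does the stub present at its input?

Z_in ≈ +j439 Ω

λ = v/f = 0.78·c / 590 MHz = 0.397 m
βl = 2π·l/λ = 2π × 0.232 = 83.5°
tan(βl) = 8.79
For a short-circuited stub, Z_in = jZ_0·tan(βl)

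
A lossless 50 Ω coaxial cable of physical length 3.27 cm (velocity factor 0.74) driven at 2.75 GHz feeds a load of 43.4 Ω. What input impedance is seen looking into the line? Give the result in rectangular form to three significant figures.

λ = v/f = 0.74·c / 2.75 GHz = 0.0807 m
βl = 2π·l/λ = 2π × 0.405 = 146°
tan(βl) = tan(146°) = -0.679
Z_in = Z_0·(Z_L + jZ_0·tanβl)/(Z_0 + jZ_L·tanβl)
     = 50·(43.4 − j33.9)/(50 − j29.5)

Z_in ≈ 47.1 − j6.21 Ω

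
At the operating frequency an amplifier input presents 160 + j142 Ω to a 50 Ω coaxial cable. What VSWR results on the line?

Γ = (Z_L − Z_0)/(Z_L + Z_0) = (110 + j142)/(210 + j142)
|Γ| = 180/254 = 0.709
VSWR = (1 + |Γ|)/(1 − |Γ|) = 1.71/0.291

VSWR ≈ 5.86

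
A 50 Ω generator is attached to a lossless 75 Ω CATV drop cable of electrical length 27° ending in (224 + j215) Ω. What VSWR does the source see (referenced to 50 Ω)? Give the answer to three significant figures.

tan(βl) = 0.51
Z_in = Z_0·(Z_L + jZ_0·tanβl)/(Z_0 + jZ_L·tanβl) = 112 − j181 Ω
Γ_s = (Z_in − Z_s)/(Z_in + Z_s) = (61.6 − j181)/(162 − j181), |Γ_s| = 0.788
VSWR = (1 + |Γ_s|)/(1 − |Γ_s|)

VSWR ≈ 8.43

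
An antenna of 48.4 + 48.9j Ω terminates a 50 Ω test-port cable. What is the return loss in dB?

Γ = (-1.6 + j48.9)/(98.4 + j48.9), |Γ| = 0.445
RL = −20·log₁₀|Γ| = −20·log₁₀(0.445)

RL ≈ 7.03 dB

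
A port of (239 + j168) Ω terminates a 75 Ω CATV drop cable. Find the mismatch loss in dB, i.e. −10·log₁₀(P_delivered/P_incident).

mismatch loss ≈ 2.48 dB

Γ = (164 + j168)/(314 + j168), |Γ| = 0.659
|Γ|² = 0.435, so P_del/P_inc = 1 − |Γ|² = 0.565
ML = −10·log₁₀(1 − |Γ|²)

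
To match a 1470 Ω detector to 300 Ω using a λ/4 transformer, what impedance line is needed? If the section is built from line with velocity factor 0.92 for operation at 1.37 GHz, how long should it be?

Z_qwt ≈ 664 Ω; length ≈ 5.04 cm

Z_qwt = √(Z_0·R_L) = √(300 × 1470) = √441000
λ = 0.92·c/f = 0.201 m, so l = λ/4 = 0.0504 m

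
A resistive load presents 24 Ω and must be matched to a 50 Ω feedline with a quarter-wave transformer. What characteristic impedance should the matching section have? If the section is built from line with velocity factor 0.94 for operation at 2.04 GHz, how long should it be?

Z_qwt = √(Z_0·R_L) = √(50 × 24) = √1200
λ = 0.94·c/f = 0.138 m, so l = λ/4 = 0.0346 m

Z_qwt ≈ 34.6 Ω; length ≈ 3.46 cm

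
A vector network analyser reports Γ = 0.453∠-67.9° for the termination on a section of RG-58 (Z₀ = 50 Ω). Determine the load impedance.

Z_L ≈ 46 − j48.6 Ω

Z_L = Z_0·(1 + Γ)/(1 − Γ) = 50·(1.17 − j0.42)/(0.83 + j0.42)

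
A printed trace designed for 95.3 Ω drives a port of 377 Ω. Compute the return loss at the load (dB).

Γ = (377 − 95.3)/(377 + 95.3) = 0.596
RL = −20·log₁₀|Γ| = −20·log₁₀(0.596)

RL ≈ 4.49 dB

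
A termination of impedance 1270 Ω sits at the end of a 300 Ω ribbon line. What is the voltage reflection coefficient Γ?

Γ = 0.618

Γ = (Z_L − Z_0)/(Z_L + Z_0) = (1270 − 300)/(1270 + 300) = 970/1570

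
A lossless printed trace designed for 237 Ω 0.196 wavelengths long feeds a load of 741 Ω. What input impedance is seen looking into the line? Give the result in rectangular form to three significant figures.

Z_in ≈ 84.2 − j74.1 Ω

βl = 2π × 0.196 = 70.6°
tan(βl) = tan(70.6°) = 2.83
Z_in = Z_0·(Z_L + jZ_0·tanβl)/(Z_0 + jZ_L·tanβl)
     = 237·(741 + j672)/(237 + j2100)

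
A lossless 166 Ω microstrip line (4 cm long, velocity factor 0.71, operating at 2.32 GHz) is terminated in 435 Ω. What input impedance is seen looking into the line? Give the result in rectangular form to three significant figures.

Z_in ≈ 228 + j185 Ω

λ = v/f = 0.71·c / 2.32 GHz = 0.0918 m
βl = 2π·l/λ = 2π × 0.436 = 157°
tan(βl) = tan(157°) = -0.428
Z_in = Z_0·(Z_L + jZ_0·tanβl)/(Z_0 + jZ_L·tanβl)
     = 166·(435 − j71)/(166 − j186)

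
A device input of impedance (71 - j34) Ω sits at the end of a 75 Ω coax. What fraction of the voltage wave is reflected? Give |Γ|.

Γ = (Z_L − Z_0)/(Z_L + Z_0) = (-4 − j34)/(146 − j34)
|Γ| = 34.2/150

|Γ| ≈ 0.228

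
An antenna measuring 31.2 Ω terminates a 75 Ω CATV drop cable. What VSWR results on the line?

VSWR ≈ 2.4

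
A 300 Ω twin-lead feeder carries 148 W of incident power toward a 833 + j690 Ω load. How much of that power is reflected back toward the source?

P_reflected ≈ 63.9 W

|Γ| = |(533 + j690)/(1133 + j690)| = 0.657
|Γ|² = 0.432
P_refl = |Γ|²·P_inc = 63.9 W, P_del = (1 − |Γ|²)·P_inc = 84.1 W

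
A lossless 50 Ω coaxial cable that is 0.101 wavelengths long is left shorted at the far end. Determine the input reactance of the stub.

βl = 2π × 0.101 = 36.4°
tan(βl) = 0.736
For a shorted stub, Z_in = jZ_0·tan(βl)

X_in ≈ 36.8 Ω (inductive)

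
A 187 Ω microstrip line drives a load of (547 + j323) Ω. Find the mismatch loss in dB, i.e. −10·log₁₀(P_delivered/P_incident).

Γ = (360 + j323)/(734 + j323), |Γ| = 0.603
|Γ|² = 0.364, so P_del/P_inc = 1 − |Γ|² = 0.636
ML = −10·log₁₀(1 − |Γ|²)

mismatch loss ≈ 1.96 dB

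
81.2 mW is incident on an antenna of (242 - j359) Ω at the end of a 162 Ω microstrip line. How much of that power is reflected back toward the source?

P_reflected ≈ 37.6 mW

|Γ| = |(80 − j359)/(404 − j359)| = 0.681
|Γ|² = 0.463
P_refl = |Γ|²·P_inc = 37.6 mW, P_del = (1 − |Γ|²)·P_inc = 43.6 mW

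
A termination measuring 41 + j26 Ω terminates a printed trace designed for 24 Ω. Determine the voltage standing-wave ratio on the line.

Γ = (Z_L − Z_0)/(Z_L + Z_0) = (17 + j26)/(65 + j26)
|Γ| = 31.1/70 = 0.444
VSWR = (1 + |Γ|)/(1 − |Γ|) = 1.44/0.556

VSWR ≈ 2.6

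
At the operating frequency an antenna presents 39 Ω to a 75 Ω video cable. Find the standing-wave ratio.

VSWR ≈ 1.92

Γ = (39 − 75)/(39 + 75) = -0.316
VSWR = (1 + 0.316)/(1 − 0.316)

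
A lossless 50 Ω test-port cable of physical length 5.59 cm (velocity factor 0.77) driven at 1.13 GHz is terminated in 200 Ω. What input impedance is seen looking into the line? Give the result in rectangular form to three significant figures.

Z_in ≈ 12.8 + j6.95 Ω

λ = v/f = 0.77·c / 1.13 GHz = 0.204 m
βl = 2π·l/λ = 2π × 0.273 = 98.4°
tan(βl) = tan(98.4°) = -6.74
Z_in = Z_0·(Z_L + jZ_0·tanβl)/(Z_0 + jZ_L·tanβl)
     = 50·(200 − j337)/(50 − j1350)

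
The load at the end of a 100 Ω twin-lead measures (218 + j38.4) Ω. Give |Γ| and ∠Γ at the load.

Γ ≈ 0.387 ∠ 11.1°

Γ = (Z_L − Z_0)/(Z_L + Z_0) = (118 + j38.4)/(318 + j38.4)
|Γ| = 124/320 = 0.387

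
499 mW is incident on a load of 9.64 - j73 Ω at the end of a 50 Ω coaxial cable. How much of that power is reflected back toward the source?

|Γ| = |(-40.36 − j73)/(59.64 − j73)| = 0.885
|Γ|² = 0.783
P_refl = |Γ|²·P_inc = 391 mW, P_del = (1 − |Γ|²)·P_inc = 108 mW

P_reflected ≈ 391 mW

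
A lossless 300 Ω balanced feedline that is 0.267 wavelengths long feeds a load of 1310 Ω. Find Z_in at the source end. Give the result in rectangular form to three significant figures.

Z_in ≈ 69.5 + j30.5 Ω

βl = 2π × 0.267 = 96.1°
tan(βl) = tan(96.1°) = -9.33
Z_in = Z_0·(Z_L + jZ_0·tanβl)/(Z_0 + jZ_L·tanβl)
     = 300·(1310 − j2800)/(300 − j12200)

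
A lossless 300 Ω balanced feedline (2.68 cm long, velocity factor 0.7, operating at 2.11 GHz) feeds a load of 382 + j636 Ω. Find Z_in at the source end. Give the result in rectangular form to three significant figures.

Z_in ≈ 58.3 − j66.2 Ω

λ = v/f = 0.7·c / 2.11 GHz = 0.0995 m
βl = 2π·l/λ = 2π × 0.269 = 96.9°
tan(βl) = tan(96.9°) = -8.22
Z_in = Z_0·(Z_L + jZ_0·tanβl)/(Z_0 + jZ_L·tanβl)
     = 300·(382 − j1830)/(5530 − j3140)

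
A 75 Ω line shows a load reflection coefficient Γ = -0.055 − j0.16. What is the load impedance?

Z_L = Z_0·(1 + Γ)/(1 − Γ) = 75·(0.945 − j0.16)/(1.05 + j0.16)

Z_L ≈ 64 − j21.1 Ω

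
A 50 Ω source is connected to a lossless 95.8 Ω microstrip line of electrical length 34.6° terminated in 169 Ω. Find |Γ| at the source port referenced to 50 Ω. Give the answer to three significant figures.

tan(βl) = 0.69
Z_in = Z_0·(Z_L + jZ_0·tanβl)/(Z_0 + jZ_L·tanβl) = 101 − j56.3 Ω
Γ_s = (Z_in − Z_s)/(Z_in + Z_s) = (50.5 − j56.3)/(151 − j56.3), |Γ_s| = 0.471

|Γ| ≈ 0.471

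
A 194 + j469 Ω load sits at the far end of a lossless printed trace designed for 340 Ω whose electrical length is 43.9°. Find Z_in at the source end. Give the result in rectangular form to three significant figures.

Z_in ≈ 914 − j898 Ω

tan(βl) = tan(43.9°) = 0.962
Z_in = Z_0·(Z_L + jZ_0·tanβl)/(Z_0 + jZ_L·tanβl)
     = 340·(194 + j796)/(-111 + j187)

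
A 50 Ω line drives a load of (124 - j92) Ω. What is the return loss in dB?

RL ≈ 4.44 dB

Γ = (74 − j92)/(174 − j92), |Γ| = 0.6
RL = −20·log₁₀|Γ| = −20·log₁₀(0.6)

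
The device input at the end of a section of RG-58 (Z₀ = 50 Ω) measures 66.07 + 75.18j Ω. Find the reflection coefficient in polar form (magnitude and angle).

Γ = (Z_L − Z_0)/(Z_L + Z_0) = (16.07 + j75.18)/(116.1 + j75.18)
|Γ| = 76.9/138 = 0.556

Γ ≈ 0.556 ∠ 45°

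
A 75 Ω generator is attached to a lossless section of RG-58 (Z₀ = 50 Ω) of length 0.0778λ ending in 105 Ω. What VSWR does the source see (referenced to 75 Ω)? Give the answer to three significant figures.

VSWR ≈ 1.88

βl = 2π × 0.0778 = 28°
tan(βl) = 0.532
Z_in = Z_0·(Z_L + jZ_0·tanβl)/(Z_0 + jZ_L·tanβl) = 59.9 − j40.3 Ω
Γ_s = (Z_in − Z_s)/(Z_in + Z_s) = (-15.1 − j40.3)/(135 − j40.3), |Γ_s| = 0.306
VSWR = (1 + |Γ_s|)/(1 − |Γ_s|)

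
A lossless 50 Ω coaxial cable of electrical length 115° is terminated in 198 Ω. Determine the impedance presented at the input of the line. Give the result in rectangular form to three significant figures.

tan(βl) = tan(115°) = -2.14
Z_in = Z_0·(Z_L + jZ_0·tanβl)/(Z_0 + jZ_L·tanβl)
     = 50·(198 − j107)/(50 − j425)

Z_in ≈ 15.2 + j21.5 Ω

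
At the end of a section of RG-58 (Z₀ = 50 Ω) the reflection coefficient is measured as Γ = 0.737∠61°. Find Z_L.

Z_L = Z_0·(1 + Γ)/(1 − Γ) = 50·(1.36 + j0.645)/(0.643 − j0.645)

Z_L ≈ 27.6 + j77.8 Ω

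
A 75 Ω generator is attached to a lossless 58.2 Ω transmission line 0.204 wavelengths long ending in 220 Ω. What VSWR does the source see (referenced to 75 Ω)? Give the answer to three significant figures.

βl = 2π × 0.204 = 73.4°
tan(βl) = 3.36
Z_in = Z_0·(Z_L + jZ_0·tanβl)/(Z_0 + jZ_L·tanβl) = 16.7 − j16 Ω
Γ_s = (Z_in − Z_s)/(Z_in + Z_s) = (-58.3 − j16)/(91.7 − j16), |Γ_s| = 0.65
VSWR = (1 + |Γ_s|)/(1 − |Γ_s|)

VSWR ≈ 4.72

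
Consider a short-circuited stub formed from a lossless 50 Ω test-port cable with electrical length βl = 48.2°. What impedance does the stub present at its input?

tan(βl) = 1.12
For a short-circuited stub, Z_in = jZ_0·tan(βl)

Z_in ≈ +j55.9 Ω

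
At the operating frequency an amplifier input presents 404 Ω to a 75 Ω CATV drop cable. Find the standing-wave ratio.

VSWR ≈ 5.39

Γ = (404 − 75)/(404 + 75) = 0.687
VSWR = (1 + 0.687)/(1 − 0.687)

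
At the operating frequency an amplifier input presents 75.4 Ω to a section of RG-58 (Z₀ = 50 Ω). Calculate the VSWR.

VSWR ≈ 1.51

For a purely resistive load, VSWR = R_L/Z_0 or Z_0/R_L (whichever > 1) = 75.4/50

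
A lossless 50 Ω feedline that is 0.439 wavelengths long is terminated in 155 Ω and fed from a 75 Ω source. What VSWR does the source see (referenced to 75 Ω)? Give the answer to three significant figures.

βl = 2π × 0.439 = 158°
tan(βl) = -0.403
Z_in = Z_0·(Z_L + jZ_0·tanβl)/(Z_0 + jZ_L·tanβl) = 70.3 + j67.7 Ω
Γ_s = (Z_in − Z_s)/(Z_in + Z_s) = (-4.68 + j67.7)/(145 + j67.7), |Γ_s| = 0.424
VSWR = (1 + |Γ_s|)/(1 − |Γ_s|)

VSWR ≈ 2.47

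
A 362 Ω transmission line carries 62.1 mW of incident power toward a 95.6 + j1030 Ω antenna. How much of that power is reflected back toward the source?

P_reflected ≈ 55.3 mW

|Γ| = |(-266.4 + j1030)/(457.6 + j1030)| = 0.944
|Γ|² = 0.891
P_refl = |Γ|²·P_inc = 55.3 mW, P_del = (1 − |Γ|²)·P_inc = 6.77 mW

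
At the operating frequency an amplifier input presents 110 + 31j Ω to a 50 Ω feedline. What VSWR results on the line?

Γ = (Z_L − Z_0)/(Z_L + Z_0) = (60 + j31)/(160 + j31)
|Γ| = 67.5/163 = 0.414
VSWR = (1 + |Γ|)/(1 − |Γ|) = 1.41/0.586

VSWR ≈ 2.42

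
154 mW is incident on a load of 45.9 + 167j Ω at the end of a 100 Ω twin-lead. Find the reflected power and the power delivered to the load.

|Γ| = |(-54.1 + j167)/(145.9 + j167)| = 0.792
|Γ|² = 0.627
P_refl = |Γ|²·P_inc = 96.5 mW, P_del = (1 − |Γ|²)·P_inc = 57.5 mW

P_reflected ≈ 96.5 mW; P_delivered ≈ 57.5 mW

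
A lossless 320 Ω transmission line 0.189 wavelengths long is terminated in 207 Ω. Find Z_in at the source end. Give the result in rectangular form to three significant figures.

Z_in ≈ 414 + j129 Ω

βl = 2π × 0.189 = 68°
tan(βl) = tan(68°) = 2.48
Z_in = Z_0·(Z_L + jZ_0·tanβl)/(Z_0 + jZ_L·tanβl)
     = 320·(207 + j794)/(320 + j513)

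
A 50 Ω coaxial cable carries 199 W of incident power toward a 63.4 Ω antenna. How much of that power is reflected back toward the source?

P_reflected ≈ 2.78 W

Γ = (63.4 − 50)/(63.4 + 50) = 0.118
|Γ|² = 0.014
P_refl = |Γ|²·P_inc = 2.78 W, P_del = (1 − |Γ|²)·P_inc = 196 W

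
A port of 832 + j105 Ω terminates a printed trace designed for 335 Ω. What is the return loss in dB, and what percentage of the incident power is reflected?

Γ = (497 + j105)/(1167 + j105), |Γ| = 0.434
RL = −20·log₁₀(0.434) = 7.26 dB
P_refl/P_inc = |Γ|² = 0.188

RL ≈ 7.26 dB; 18.8% of incident power reflected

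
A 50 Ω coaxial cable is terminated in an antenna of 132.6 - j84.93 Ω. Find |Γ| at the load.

Γ = (Z_L − Z_0)/(Z_L + Z_0) = (82.6 − j84.93)/(182.6 − j84.93)
|Γ| = 118/201

|Γ| ≈ 0.588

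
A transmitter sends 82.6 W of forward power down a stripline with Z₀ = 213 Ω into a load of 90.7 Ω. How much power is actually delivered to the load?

P_delivered ≈ 69.2 W

Γ = (90.7 − 213)/(90.7 + 213) = -0.403
|Γ|² = 0.162
P_refl = |Γ|²·P_inc = 13.4 W, P_del = (1 − |Γ|²)·P_inc = 69.2 W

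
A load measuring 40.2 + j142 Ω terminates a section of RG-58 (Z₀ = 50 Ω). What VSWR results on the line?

VSWR ≈ 12

Γ = (Z_L − Z_0)/(Z_L + Z_0) = (-9.8 + j142)/(90.2 + j142)
|Γ| = 142/168 = 0.846
VSWR = (1 + |Γ|)/(1 − |Γ|) = 1.85/0.154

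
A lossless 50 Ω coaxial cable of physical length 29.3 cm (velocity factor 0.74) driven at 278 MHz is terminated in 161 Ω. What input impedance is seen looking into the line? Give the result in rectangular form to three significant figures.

λ = v/f = 0.74·c / 278 MHz = 0.799 m
βl = 2π·l/λ = 2π × 0.367 = 132°
tan(βl) = tan(132°) = -1.11
Z_in = Z_0·(Z_L + jZ_0·tanβl)/(Z_0 + jZ_L·tanβl)
     = 50·(161 − j55.4)/(50 − j178)

Z_in ≈ 26.1 + j37.8 Ω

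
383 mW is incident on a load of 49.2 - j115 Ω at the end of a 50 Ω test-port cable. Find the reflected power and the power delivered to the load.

P_reflected ≈ 220 mW; P_delivered ≈ 163 mW

|Γ| = |(-0.8 − j115)/(99.2 − j115)| = 0.757
|Γ|² = 0.573
P_refl = |Γ|²·P_inc = 220 mW, P_del = (1 − |Γ|²)·P_inc = 163 mW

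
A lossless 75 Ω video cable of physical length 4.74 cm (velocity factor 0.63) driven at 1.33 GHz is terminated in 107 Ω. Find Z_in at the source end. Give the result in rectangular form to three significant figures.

Z_in ≈ 60.3 + j19 Ω

λ = v/f = 0.63·c / 1.33 GHz = 0.142 m
βl = 2π·l/λ = 2π × 0.334 = 120°
tan(βl) = tan(120°) = -1.73
Z_in = Z_0·(Z_L + jZ_0·tanβl)/(Z_0 + jZ_L·tanβl)
     = 75·(107 − j129)/(75 − j185)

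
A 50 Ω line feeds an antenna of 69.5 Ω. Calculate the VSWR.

Γ = (69.5 − 50)/(69.5 + 50) = 0.163
VSWR = (1 + 0.163)/(1 − 0.163)

VSWR ≈ 1.39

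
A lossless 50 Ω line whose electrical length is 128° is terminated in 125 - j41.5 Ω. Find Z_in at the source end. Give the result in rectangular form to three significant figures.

tan(βl) = tan(128°) = -1.28
Z_in = Z_0·(Z_L + jZ_0·tanβl)/(Z_0 + jZ_L·tanβl)
     = 50·(125 − j105)/(-3.12 − j160)

Z_in ≈ 32.2 + j39.7 Ω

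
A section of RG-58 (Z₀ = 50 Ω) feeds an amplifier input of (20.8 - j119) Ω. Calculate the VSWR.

VSWR ≈ 16.4

Γ = (Z_L − Z_0)/(Z_L + Z_0) = (-29.2 − j119)/(70.8 − j119)
|Γ| = 123/138 = 0.885
VSWR = (1 + |Γ|)/(1 − |Γ|) = 1.88/0.115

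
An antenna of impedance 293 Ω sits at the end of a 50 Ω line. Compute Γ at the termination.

Γ = (Z_L − Z_0)/(Z_L + Z_0) = (293 − 50)/(293 + 50) = 243/343

Γ = 0.708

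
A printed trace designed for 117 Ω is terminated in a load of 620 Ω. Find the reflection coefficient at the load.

Γ = 0.682

Γ = (Z_L − Z_0)/(Z_L + Z_0) = (620 − 117)/(620 + 117) = 503/737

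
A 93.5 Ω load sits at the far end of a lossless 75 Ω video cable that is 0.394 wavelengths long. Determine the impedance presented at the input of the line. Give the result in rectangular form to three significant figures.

βl = 2π × 0.394 = 142°
tan(βl) = tan(142°) = -0.786
Z_in = Z_0·(Z_L + jZ_0·tanβl)/(Z_0 + jZ_L·tanβl)
     = 75·(93.5 − j58.9)/(75 − j73.5)

Z_in ≈ 77.2 + j16.7 Ω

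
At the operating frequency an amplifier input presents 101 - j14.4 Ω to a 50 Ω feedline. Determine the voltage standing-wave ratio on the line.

VSWR ≈ 2.07

Γ = (Z_L − Z_0)/(Z_L + Z_0) = (51 − j14.4)/(151 − j14.4)
|Γ| = 53/152 = 0.349
VSWR = (1 + |Γ|)/(1 − |Γ|) = 1.35/0.651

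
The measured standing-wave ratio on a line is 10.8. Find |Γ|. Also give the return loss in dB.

|Γ| = (S − 1)/(S + 1) = (10.8 − 1)/(10.8 + 1) = 9.8/11.8
RL = −20·log₁₀|Γ| = −20·log₁₀(0.831)

|Γ| ≈ 0.831; return loss ≈ 1.61 dB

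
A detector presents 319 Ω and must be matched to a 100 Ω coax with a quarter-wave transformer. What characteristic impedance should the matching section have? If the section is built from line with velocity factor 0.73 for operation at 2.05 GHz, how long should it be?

Z_qwt ≈ 179 Ω; length ≈ 2.67 cm

Z_qwt = √(Z_0·R_L) = √(100 × 319) = √31900
λ = 0.73·c/f = 0.107 m, so l = λ/4 = 0.0267 m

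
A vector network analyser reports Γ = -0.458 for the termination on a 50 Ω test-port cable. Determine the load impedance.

Z_L = Z_0·(1 + Γ)/(1 − Γ) = 50·(0.542)/(1.46)

Z_L ≈ 18.6 Ω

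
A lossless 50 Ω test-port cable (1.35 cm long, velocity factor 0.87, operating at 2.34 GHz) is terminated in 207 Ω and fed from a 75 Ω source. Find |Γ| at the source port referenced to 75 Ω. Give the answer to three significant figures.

λ = v/f = 0.87·c / 2.34 GHz = 0.112 m
βl = 2π·l/λ = 2π × 0.121 = 43.6°
tan(βl) = 0.951
Z_in = Z_0·(Z_L + jZ_0·tanβl)/(Z_0 + jZ_L·tanβl) = 23.9 − j46.5 Ω
Γ_s = (Z_in − Z_s)/(Z_in + Z_s) = (-51.1 − j46.5)/(98.9 − j46.5), |Γ_s| = 0.632

|Γ| ≈ 0.632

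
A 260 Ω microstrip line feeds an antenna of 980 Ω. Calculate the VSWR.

VSWR ≈ 3.77

For a purely resistive load, VSWR = R_L/Z_0 or Z_0/R_L (whichever > 1) = 980/260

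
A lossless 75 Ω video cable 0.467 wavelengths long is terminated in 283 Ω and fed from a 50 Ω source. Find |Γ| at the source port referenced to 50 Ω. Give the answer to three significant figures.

βl = 2π × 0.467 = 168°
tan(βl) = -0.21
Z_in = Z_0·(Z_L + jZ_0·tanβl)/(Z_0 + jZ_L·tanβl) = 181 + j128 Ω
Γ_s = (Z_in − Z_s)/(Z_in + Z_s) = (131 + j128)/(231 + j128), |Γ_s| = 0.694

|Γ| ≈ 0.694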